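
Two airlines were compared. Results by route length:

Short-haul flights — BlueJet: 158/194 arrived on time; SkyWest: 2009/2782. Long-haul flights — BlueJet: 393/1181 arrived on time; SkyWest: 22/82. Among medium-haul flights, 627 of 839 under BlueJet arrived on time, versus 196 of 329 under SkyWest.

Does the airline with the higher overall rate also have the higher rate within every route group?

No

Short-haul: BlueJet 158/194 = 81.4%, SkyWest 2009/2782 = 72.2% → BlueJet
Long-haul: BlueJet 393/1181 = 33.3%, SkyWest 22/82 = 26.8% → BlueJet
Medium-haul: BlueJet 627/839 = 74.7%, SkyWest 196/329 = 59.6% → BlueJet
Overall: BlueJet 1178/2214 = 53.2%, SkyWest 2227/3193 = 69.7% → SkyWest
BlueJet wins each route group but SkyWest wins overall — the comparison reverses. BlueJet's flights skew toward long-haul, which has a lower base rate.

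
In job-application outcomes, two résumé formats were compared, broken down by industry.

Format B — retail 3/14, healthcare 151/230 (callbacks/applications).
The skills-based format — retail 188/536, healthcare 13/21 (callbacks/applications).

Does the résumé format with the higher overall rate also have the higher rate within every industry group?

Retail: Format B 3/14 = 21.4%, the skills-based format 188/536 = 35.1% → the skills-based format
Healthcare: Format B 151/230 = 65.7%, the skills-based format 13/21 = 61.9% → Format B
Overall: Format B 154/244 = 63.1%, the skills-based format 201/557 = 36.1% → Format B
Neither sweeps: Format B wins 1 of 2 groups, the skills-based format wins 1. Format B wins overall but not every group — no Simpson reversal.

No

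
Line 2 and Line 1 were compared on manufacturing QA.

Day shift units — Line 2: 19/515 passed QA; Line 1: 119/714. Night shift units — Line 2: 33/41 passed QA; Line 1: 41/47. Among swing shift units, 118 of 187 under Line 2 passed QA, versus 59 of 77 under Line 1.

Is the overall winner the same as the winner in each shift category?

Day shift: Line 2 19/515 = 3.7%, Line 1 119/714 = 16.7% → Line 1
Night shift: Line 2 33/41 = 80.5%, Line 1 41/47 = 87.2% → Line 1
Swing shift: Line 2 118/187 = 63.1%, Line 1 59/77 = 76.6% → Line 1
Overall: Line 2 170/743 = 22.9%, Line 1 219/838 = 26.1% → Line 1
Line 1 wins overall and in every shift group — no reversal.

Yes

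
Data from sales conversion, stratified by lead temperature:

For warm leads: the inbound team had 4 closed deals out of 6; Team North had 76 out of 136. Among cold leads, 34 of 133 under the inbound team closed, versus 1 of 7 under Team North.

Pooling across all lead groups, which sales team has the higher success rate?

Team North

Warm: the inbound team 4/6 = 66.7%, Team North 76/136 = 55.9% → the inbound team
Cold: the inbound team 34/133 = 25.6%, Team North 1/7 = 14.3% → the inbound team
Overall: the inbound team 38/139 = 27.3%, Team North 77/143 = 53.8% → Team North
(The inbound team wins every lead group but Team North wins overall — the inbound team's leads skew toward the low-rate cold group.)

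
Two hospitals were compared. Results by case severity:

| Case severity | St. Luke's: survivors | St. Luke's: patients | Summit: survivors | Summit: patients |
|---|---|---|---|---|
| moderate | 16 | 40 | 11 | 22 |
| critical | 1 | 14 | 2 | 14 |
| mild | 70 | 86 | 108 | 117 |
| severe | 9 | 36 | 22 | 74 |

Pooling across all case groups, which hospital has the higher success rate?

Moderate: St. Luke's 16/40 = 40.0%, Summit 11/22 = 50.0% → Summit
Critical: St. Luke's 1/14 = 7.1%, Summit 2/14 = 14.3% → Summit
Mild: St. Luke's 70/86 = 81.4%, Summit 108/117 = 92.3% → Summit
Severe: St. Luke's 9/36 = 25.0%, Summit 22/74 = 29.7% → Summit
Overall: St. Luke's 96/176 = 54.5%, Summit 143/227 = 63.0% → Summit

Summit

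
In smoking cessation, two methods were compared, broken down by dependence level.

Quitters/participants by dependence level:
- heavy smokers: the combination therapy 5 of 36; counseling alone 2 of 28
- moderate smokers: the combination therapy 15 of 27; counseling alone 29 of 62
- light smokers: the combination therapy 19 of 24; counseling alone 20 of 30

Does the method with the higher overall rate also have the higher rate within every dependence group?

Yes

Heavy smokers: the combination therapy 5/36 = 13.9%, counseling alone 2/28 = 7.1% → the combination therapy
Moderate smokers: the combination therapy 15/27 = 55.6%, counseling alone 29/62 = 46.8% → the combination therapy
Light smokers: the combination therapy 19/24 = 79.2%, counseling alone 20/30 = 66.7% → the combination therapy
Overall: the combination therapy 39/87 = 44.8%, counseling alone 51/120 = 42.5% → the combination therapy
The combination therapy wins overall and in every dependence group — no reversal.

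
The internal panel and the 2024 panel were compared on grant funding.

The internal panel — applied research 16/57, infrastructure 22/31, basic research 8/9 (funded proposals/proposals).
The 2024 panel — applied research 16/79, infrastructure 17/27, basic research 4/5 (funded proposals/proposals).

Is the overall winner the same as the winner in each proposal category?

Yes

Applied research: the internal panel 16/57 = 28.1%, the 2024 panel 16/79 = 20.3% → the internal panel
Infrastructure: the internal panel 22/31 = 71.0%, the 2024 panel 17/27 = 63.0% → the internal panel
Basic research: the internal panel 8/9 = 88.9%, the 2024 panel 4/5 = 80.0% → the internal panel
Overall: the internal panel 46/97 = 47.4%, the 2024 panel 37/111 = 33.3% → the internal panel
The internal panel wins overall and in every proposal group — no reversal.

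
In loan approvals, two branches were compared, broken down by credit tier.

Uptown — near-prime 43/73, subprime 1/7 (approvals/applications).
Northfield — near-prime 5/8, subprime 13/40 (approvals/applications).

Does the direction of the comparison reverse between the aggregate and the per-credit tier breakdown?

Yes

Near-prime: Uptown 43/73 = 58.9%, Northfield 5/8 = 62.5% → Northfield
Subprime: Uptown 1/7 = 14.3%, Northfield 13/40 = 32.5% → Northfield
Overall: Uptown 44/80 = 55.0%, Northfield 18/48 = 37.5% → Uptown
Northfield wins each credit group but Uptown wins overall — the comparison reverses. Northfield's applications skew toward subprime, which has a lower base rate.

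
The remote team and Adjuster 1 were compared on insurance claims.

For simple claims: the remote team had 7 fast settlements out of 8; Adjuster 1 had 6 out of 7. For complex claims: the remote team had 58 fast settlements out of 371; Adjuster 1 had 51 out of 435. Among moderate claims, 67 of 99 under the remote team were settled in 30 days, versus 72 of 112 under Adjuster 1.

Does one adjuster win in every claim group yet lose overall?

No

Simple: the remote team 7/8 = 87.5%, Adjuster 1 6/7 = 85.7% → the remote team
Complex: the remote team 58/371 = 15.6%, Adjuster 1 51/435 = 11.7% → the remote team
Moderate: the remote team 67/99 = 67.7%, Adjuster 1 72/112 = 64.3% → the remote team
Overall: the remote team 132/478 = 27.6%, Adjuster 1 129/554 = 23.3% → the remote team
The remote team wins overall and in every claim group — no reversal.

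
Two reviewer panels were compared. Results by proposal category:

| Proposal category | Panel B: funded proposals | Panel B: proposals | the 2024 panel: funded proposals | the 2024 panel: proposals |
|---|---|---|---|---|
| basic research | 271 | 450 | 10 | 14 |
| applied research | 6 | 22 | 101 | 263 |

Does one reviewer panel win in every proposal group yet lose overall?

Yes

Basic research: Panel B 271/450 = 60.2%, the 2024 panel 10/14 = 71.4% → the 2024 panel
Applied research: Panel B 6/22 = 27.3%, the 2024 panel 101/263 = 38.4% → the 2024 panel
Overall: Panel B 277/472 = 58.7%, the 2024 panel 111/277 = 40.1% → Panel B
The 2024 panel wins each proposal group but Panel B wins overall — the comparison reverses. The 2024 panel's proposals skew toward applied research, which has a lower base rate.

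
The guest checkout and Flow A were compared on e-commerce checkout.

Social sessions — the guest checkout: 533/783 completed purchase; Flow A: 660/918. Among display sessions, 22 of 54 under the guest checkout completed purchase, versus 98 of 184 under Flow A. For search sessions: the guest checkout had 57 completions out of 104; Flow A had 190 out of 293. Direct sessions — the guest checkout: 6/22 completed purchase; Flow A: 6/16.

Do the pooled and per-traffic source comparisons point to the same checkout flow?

Yes

Social: the guest checkout 533/783 = 68.1%, Flow A 660/918 = 71.9% → Flow A
Display: the guest checkout 22/54 = 40.7%, Flow A 98/184 = 53.3% → Flow A
Search: the guest checkout 57/104 = 54.8%, Flow A 190/293 = 64.8% → Flow A
Direct: the guest checkout 6/22 = 27.3%, Flow A 6/16 = 37.5% → Flow A
Overall: the guest checkout 618/963 = 64.2%, Flow A 954/1411 = 67.6% → Flow A
Flow A wins overall and in every traffic group — no reversal.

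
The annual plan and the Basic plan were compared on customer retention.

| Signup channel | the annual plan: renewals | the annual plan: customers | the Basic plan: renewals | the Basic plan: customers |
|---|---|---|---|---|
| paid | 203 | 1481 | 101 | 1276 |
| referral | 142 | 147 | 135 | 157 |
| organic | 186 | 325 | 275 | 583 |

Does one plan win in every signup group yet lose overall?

No

Paid: the annual plan 203/1481 = 13.7%, the Basic plan 101/1276 = 7.9% → the annual plan
Referral: the annual plan 142/147 = 96.6%, the Basic plan 135/157 = 86.0% → the annual plan
Organic: the annual plan 186/325 = 57.2%, the Basic plan 275/583 = 47.2% → the annual plan
Overall: the annual plan 531/1953 = 27.2%, the Basic plan 511/2016 = 25.3% → the annual plan
The annual plan wins overall and in every signup group — no reversal.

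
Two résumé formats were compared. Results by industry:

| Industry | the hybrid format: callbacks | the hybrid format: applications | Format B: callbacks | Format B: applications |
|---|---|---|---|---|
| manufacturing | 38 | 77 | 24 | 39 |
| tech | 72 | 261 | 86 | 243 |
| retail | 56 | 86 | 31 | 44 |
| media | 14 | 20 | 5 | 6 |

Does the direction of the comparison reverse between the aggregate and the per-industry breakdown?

Manufacturing: the hybrid format 38/77 = 49.4%, Format B 24/39 = 61.5% → Format B
Tech: the hybrid format 72/261 = 27.6%, Format B 86/243 = 35.4% → Format B
Retail: the hybrid format 56/86 = 65.1%, Format B 31/44 = 70.5% → Format B
Media: the hybrid format 14/20 = 70.0%, Format B 5/6 = 83.3% → Format B
Overall: the hybrid format 180/444 = 40.5%, Format B 146/332 = 44.0% → Format B
Format B wins overall and in every industry group — no reversal.

No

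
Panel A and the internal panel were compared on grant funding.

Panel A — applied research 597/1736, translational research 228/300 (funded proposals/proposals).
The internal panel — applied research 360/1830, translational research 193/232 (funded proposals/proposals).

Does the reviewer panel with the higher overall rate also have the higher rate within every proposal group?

Applied research: Panel A 597/1736 = 34.4%, the internal panel 360/1830 = 19.7% → Panel A
Translational research: Panel A 228/300 = 76.0%, the internal panel 193/232 = 83.2% → the internal panel
Overall: Panel A 825/2036 = 40.5%, the internal panel 553/2062 = 26.8% → Panel A
Neither sweeps: Panel A wins 1 of 2 groups, the internal panel wins 1. Panel A wins overall but not every group — no Simpson reversal.

No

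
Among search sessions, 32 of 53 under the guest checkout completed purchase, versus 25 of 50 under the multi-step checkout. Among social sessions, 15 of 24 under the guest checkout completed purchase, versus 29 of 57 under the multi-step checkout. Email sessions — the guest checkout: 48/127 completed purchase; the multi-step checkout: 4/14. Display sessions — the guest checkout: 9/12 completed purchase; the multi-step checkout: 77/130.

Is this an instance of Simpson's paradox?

Yes

Search: the guest checkout 32/53 = 60.4%, the multi-step checkout 25/50 = 50.0% → the guest checkout
Social: the guest checkout 15/24 = 62.5%, the multi-step checkout 29/57 = 50.9% → the guest checkout
Email: the guest checkout 48/127 = 37.8%, the multi-step checkout 4/14 = 28.6% → the guest checkout
Display: the guest checkout 9/12 = 75.0%, the multi-step checkout 77/130 = 59.2% → the guest checkout
Overall: the guest checkout 104/216 = 48.1%, the multi-step checkout 135/251 = 53.8% → the multi-step checkout
The guest checkout wins each traffic group but the multi-step checkout wins overall — the comparison reverses. The guest checkout's sessions skew toward email, which has a lower base rate.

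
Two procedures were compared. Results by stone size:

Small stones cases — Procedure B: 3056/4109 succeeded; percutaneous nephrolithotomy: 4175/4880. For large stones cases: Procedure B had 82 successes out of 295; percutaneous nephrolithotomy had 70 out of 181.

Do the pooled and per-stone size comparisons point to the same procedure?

Small stones: Procedure B 3056/4109 = 74.4%, percutaneous nephrolithotomy 4175/4880 = 85.6% → percutaneous nephrolithotomy
Large stones: Procedure B 82/295 = 27.8%, percutaneous nephrolithotomy 70/181 = 38.7% → percutaneous nephrolithotomy
Overall: Procedure B 3138/4404 = 71.3%, percutaneous nephrolithotomy 4245/5061 = 83.9% → percutaneous nephrolithotomy
Percutaneous nephrolithotomy wins overall and in every stone group — no reversal.

Yes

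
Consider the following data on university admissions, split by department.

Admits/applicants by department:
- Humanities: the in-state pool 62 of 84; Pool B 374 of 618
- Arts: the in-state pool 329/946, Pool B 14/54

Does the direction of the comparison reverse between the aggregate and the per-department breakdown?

Yes

Humanities: the in-state pool 62/84 = 73.8%, Pool B 374/618 = 60.5% → the in-state pool
Arts: the in-state pool 329/946 = 34.8%, Pool B 14/54 = 25.9% → the in-state pool
Overall: the in-state pool 391/1030 = 38.0%, Pool B 388/672 = 57.7% → Pool B
The in-state pool wins each department group but Pool B wins overall — the comparison reverses. The in-state pool's applicants skew toward Arts, which has a lower base rate.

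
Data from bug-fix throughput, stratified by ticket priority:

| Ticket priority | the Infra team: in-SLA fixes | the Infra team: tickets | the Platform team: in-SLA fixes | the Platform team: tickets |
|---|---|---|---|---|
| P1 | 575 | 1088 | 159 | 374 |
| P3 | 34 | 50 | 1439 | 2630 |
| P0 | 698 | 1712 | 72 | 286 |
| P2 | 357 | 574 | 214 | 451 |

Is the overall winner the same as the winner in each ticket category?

No

P1: the Infra team 575/1088 = 52.8%, the Platform team 159/374 = 42.5% → the Infra team
P3: the Infra team 34/50 = 68.0%, the Platform team 1439/2630 = 54.7% → the Infra team
P0: the Infra team 698/1712 = 40.8%, the Platform team 72/286 = 25.2% → the Infra team
P2: the Infra team 357/574 = 62.2%, the Platform team 214/451 = 47.5% → the Infra team
Overall: the Infra team 1664/3424 = 48.6%, the Platform team 1884/3741 = 50.4% → the Platform team
The Infra team wins each ticket group but the Platform team wins overall — the comparison reverses. The Infra team's tickets skew toward P0, which has a lower base rate.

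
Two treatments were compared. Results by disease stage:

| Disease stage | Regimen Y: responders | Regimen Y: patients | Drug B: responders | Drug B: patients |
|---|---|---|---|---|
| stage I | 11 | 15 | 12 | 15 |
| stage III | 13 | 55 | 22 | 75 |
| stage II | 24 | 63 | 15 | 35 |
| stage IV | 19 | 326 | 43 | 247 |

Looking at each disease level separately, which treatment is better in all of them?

Stage I: Regimen Y 11/15 = 73.3%, Drug B 12/15 = 80.0% → Drug B
Stage III: Regimen Y 13/55 = 23.6%, Drug B 22/75 = 29.3% → Drug B
Stage II: Regimen Y 24/63 = 38.1%, Drug B 15/35 = 42.9% → Drug B
Stage IV: Regimen Y 19/326 = 5.8%, Drug B 43/247 = 17.4% → Drug B
Drug B has the higher rate in all 4 groups.

Drug B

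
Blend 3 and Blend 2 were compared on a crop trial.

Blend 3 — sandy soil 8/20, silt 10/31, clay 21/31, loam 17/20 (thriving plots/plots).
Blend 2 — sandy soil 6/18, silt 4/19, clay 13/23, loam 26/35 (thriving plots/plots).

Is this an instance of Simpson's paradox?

Sandy soil: Blend 3 8/20 = 40.0%, Blend 2 6/18 = 33.3% → Blend 3
Silt: Blend 3 10/31 = 32.3%, Blend 2 4/19 = 21.1% → Blend 3
Clay: Blend 3 21/31 = 67.7%, Blend 2 13/23 = 56.5% → Blend 3
Loam: Blend 3 17/20 = 85.0%, Blend 2 26/35 = 74.3% → Blend 3
Overall: Blend 3 56/102 = 54.9%, Blend 2 49/95 = 51.6% → Blend 3
Blend 3 wins overall and in every soil group — no reversal.

No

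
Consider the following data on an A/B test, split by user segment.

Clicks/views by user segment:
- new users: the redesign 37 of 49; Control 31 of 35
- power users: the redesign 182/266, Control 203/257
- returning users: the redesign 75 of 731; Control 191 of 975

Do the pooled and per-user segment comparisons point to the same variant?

New users: the redesign 37/49 = 75.5%, Control 31/35 = 88.6% → Control
Power users: the redesign 182/266 = 68.4%, Control 203/257 = 79.0% → Control
Returning users: the redesign 75/731 = 10.3%, Control 191/975 = 19.6% → Control
Overall: the redesign 294/1046 = 28.1%, Control 425/1267 = 33.5% → Control
Control wins overall and in every user group — no reversal.

Yes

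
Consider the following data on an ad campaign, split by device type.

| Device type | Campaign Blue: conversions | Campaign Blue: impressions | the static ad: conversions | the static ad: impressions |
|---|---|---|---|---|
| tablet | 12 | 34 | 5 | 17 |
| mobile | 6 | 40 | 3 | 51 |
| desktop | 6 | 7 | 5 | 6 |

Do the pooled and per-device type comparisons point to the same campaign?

Yes

Tablet: Campaign Blue 12/34 = 35.3%, the static ad 5/17 = 29.4% → Campaign Blue
Mobile: Campaign Blue 6/40 = 15.0%, the static ad 3/51 = 5.9% → Campaign Blue
Desktop: Campaign Blue 6/7 = 85.7%, the static ad 5/6 = 83.3% → Campaign Blue
Overall: Campaign Blue 24/81 = 29.6%, the static ad 13/74 = 17.6% → Campaign Blue
Campaign Blue wins overall and in every device group — no reversal.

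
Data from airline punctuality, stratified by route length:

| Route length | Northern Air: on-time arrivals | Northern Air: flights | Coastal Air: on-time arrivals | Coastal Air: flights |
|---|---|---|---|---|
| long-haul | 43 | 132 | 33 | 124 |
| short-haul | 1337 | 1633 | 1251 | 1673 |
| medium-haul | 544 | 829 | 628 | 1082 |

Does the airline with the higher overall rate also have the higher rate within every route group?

Long-haul: Northern Air 43/132 = 32.6%, Coastal Air 33/124 = 26.6% → Northern Air
Short-haul: Northern Air 1337/1633 = 81.9%, Coastal Air 1251/1673 = 74.8% → Northern Air
Medium-haul: Northern Air 544/829 = 65.6%, Coastal Air 628/1082 = 58.0% → Northern Air
Overall: Northern Air 1924/2594 = 74.2%, Coastal Air 1912/2879 = 66.4% → Northern Air
Northern Air wins overall and in every route group — no reversal.

Yes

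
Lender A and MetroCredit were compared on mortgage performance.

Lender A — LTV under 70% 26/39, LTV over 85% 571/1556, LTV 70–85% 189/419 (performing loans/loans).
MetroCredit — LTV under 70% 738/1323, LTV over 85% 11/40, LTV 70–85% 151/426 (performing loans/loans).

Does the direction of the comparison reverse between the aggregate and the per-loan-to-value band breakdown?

LTV under 70%: Lender A 26/39 = 66.7%, MetroCredit 738/1323 = 55.8% → Lender A
LTV over 85%: Lender A 571/1556 = 36.7%, MetroCredit 11/40 = 27.5% → Lender A
LTV 70–85%: Lender A 189/419 = 45.1%, MetroCredit 151/426 = 35.4% → Lender A
Overall: Lender A 786/2014 = 39.0%, MetroCredit 900/1789 = 50.3% → MetroCredit
Lender A wins each loan-to-value group but MetroCredit wins overall — the comparison reverses. Lender A's loans skew toward LTV over 85%, which has a lower base rate.

Yes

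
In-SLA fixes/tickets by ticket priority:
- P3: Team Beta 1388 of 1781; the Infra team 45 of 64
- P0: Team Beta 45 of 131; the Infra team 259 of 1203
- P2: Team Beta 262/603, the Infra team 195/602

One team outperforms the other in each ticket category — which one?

Team Beta

P3: Team Beta 1388/1781 = 77.9%, the Infra team 45/64 = 70.3% → Team Beta
P0: Team Beta 45/131 = 34.4%, the Infra team 259/1203 = 21.5% → Team Beta
P2: Team Beta 262/603 = 43.4%, the Infra team 195/602 = 32.4% → Team Beta
Team Beta has the higher rate in all 3 groups.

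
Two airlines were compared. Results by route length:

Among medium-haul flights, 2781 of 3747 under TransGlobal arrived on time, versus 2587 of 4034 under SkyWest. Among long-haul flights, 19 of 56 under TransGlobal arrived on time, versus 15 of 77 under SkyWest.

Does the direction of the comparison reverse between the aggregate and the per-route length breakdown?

Medium-haul: TransGlobal 2781/3747 = 74.2%, SkyWest 2587/4034 = 64.1% → TransGlobal
Long-haul: TransGlobal 19/56 = 33.9%, SkyWest 15/77 = 19.5% → TransGlobal
Overall: TransGlobal 2800/3803 = 73.6%, SkyWest 2602/4111 = 63.3% → TransGlobal
TransGlobal wins overall and in every route group — no reversal.

No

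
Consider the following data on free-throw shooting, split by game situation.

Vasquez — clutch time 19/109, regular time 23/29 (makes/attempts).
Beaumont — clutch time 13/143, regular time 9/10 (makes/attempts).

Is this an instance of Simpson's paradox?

Clutch time: Vasquez 19/109 = 17.4%, Beaumont 13/143 = 9.1% → Vasquez
Regular time: Vasquez 23/29 = 79.3%, Beaumont 9/10 = 90.0% → Beaumont
Overall: Vasquez 42/138 = 30.4%, Beaumont 22/153 = 14.4% → Vasquez
Neither sweeps: Vasquez wins 1 of 2 groups, Beaumont wins 1. Vasquez wins overall but not every group — no Simpson reversal.

No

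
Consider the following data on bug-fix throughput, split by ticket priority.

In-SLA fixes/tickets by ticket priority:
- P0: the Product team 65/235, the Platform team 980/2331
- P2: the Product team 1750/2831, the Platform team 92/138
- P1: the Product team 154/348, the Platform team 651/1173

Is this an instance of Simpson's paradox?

P0: the Product team 65/235 = 27.7%, the Platform team 980/2331 = 42.0% → the Platform team
P2: the Product team 1750/2831 = 61.8%, the Platform team 92/138 = 66.7% → the Platform team
P1: the Product team 154/348 = 44.3%, the Platform team 651/1173 = 55.5% → the Platform team
Overall: the Product team 1969/3414 = 57.7%, the Platform team 1723/3642 = 47.3% → the Product team
The Platform team wins each ticket group but the Product team wins overall — the comparison reverses. The Platform team's tickets skew toward P0, which has a lower base rate.

Yes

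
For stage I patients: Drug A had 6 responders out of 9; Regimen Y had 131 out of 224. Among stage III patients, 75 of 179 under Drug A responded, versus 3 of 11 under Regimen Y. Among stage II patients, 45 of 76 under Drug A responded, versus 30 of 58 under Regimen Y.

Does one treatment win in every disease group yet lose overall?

Stage I: Drug A 6/9 = 66.7%, Regimen Y 131/224 = 58.5% → Drug A
Stage III: Drug A 75/179 = 41.9%, Regimen Y 3/11 = 27.3% → Drug A
Stage II: Drug A 45/76 = 59.2%, Regimen Y 30/58 = 51.7% → Drug A
Overall: Drug A 126/264 = 47.7%, Regimen Y 164/293 = 56.0% → Regimen Y
Drug A wins each disease group but Regimen Y wins overall — the comparison reverses. Drug A's patients skew toward stage III, which has a lower base rate.

Yes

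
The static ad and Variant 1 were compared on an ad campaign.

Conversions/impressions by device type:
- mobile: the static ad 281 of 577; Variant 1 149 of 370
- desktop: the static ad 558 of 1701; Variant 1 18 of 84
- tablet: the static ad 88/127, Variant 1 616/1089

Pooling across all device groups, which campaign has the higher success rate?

Variant 1

Mobile: the static ad 281/577 = 48.7%, Variant 1 149/370 = 40.3% → the static ad
Desktop: the static ad 558/1701 = 32.8%, Variant 1 18/84 = 21.4% → the static ad
Tablet: the static ad 88/127 = 69.3%, Variant 1 616/1089 = 56.6% → the static ad
Overall: the static ad 927/2405 = 38.5%, Variant 1 783/1543 = 50.7% → Variant 1
(The static ad wins every device group but Variant 1 wins overall — the static ad's impressions skew toward the low-rate desktop group.)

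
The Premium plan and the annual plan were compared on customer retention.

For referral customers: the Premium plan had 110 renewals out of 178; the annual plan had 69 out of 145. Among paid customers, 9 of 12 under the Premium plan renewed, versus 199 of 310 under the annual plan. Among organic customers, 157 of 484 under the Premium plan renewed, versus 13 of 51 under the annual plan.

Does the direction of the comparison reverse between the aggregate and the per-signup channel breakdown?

Yes

Referral: the Premium plan 110/178 = 61.8%, the annual plan 69/145 = 47.6% → the Premium plan
Paid: the Premium plan 9/12 = 75.0%, the annual plan 199/310 = 64.2% → the Premium plan
Organic: the Premium plan 157/484 = 32.4%, the annual plan 13/51 = 25.5% → the Premium plan
Overall: the Premium plan 276/674 = 40.9%, the annual plan 281/506 = 55.5% → the annual plan
The Premium plan wins each signup group but the annual plan wins overall — the comparison reverses. The Premium plan's customers skew toward organic, which has a lower base rate.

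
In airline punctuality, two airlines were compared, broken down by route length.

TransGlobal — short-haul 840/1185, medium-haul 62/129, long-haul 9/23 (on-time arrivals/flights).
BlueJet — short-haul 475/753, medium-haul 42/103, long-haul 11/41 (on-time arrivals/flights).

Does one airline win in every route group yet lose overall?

No

Short-haul: TransGlobal 840/1185 = 70.9%, BlueJet 475/753 = 63.1% → TransGlobal
Medium-haul: TransGlobal 62/129 = 48.1%, BlueJet 42/103 = 40.8% → TransGlobal
Long-haul: TransGlobal 9/23 = 39.1%, BlueJet 11/41 = 26.8% → TransGlobal
Overall: TransGlobal 911/1337 = 68.1%, BlueJet 528/897 = 58.9% → TransGlobal
TransGlobal wins overall and in every route group — no reversal.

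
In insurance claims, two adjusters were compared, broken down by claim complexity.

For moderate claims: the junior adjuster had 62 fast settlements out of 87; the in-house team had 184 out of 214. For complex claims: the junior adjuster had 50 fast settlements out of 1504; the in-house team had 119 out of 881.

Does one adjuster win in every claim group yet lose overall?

Moderate: the junior adjuster 62/87 = 71.3%, the in-house team 184/214 = 86.0% → the in-house team
Complex: the junior adjuster 50/1504 = 3.3%, the in-house team 119/881 = 13.5% → the in-house team
Overall: the junior adjuster 112/1591 = 7.0%, the in-house team 303/1095 = 27.7% → the in-house team
The in-house team wins overall and in every claim group — no reversal.

No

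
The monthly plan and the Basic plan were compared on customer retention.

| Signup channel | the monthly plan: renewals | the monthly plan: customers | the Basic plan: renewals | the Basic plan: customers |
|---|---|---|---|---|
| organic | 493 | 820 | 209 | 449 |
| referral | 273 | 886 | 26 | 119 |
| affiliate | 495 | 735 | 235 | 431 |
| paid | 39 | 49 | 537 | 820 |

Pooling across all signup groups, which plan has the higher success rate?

the Basic plan

Organic: the monthly plan 493/820 = 60.1%, the Basic plan 209/449 = 46.5% → the monthly plan
Referral: the monthly plan 273/886 = 30.8%, the Basic plan 26/119 = 21.8% → the monthly plan
Affiliate: the monthly plan 495/735 = 67.3%, the Basic plan 235/431 = 54.5% → the monthly plan
Paid: the monthly plan 39/49 = 79.6%, the Basic plan 537/820 = 65.5% → the monthly plan
Overall: the monthly plan 1300/2490 = 52.2%, the Basic plan 1007/1819 = 55.4% → the Basic plan
(The monthly plan wins every signup group but the Basic plan wins overall — the monthly plan's customers skew toward the low-rate referral group.)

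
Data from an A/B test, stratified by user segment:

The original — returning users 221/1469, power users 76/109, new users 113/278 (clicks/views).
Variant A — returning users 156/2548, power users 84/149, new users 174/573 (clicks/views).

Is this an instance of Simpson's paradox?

Returning users: the original 221/1469 = 15.0%, Variant A 156/2548 = 6.1% → the original
Power users: the original 76/109 = 69.7%, Variant A 84/149 = 56.4% → the original
New users: the original 113/278 = 40.6%, Variant A 174/573 = 30.4% → the original
Overall: the original 410/1856 = 22.1%, Variant A 414/3270 = 12.7% → the original
The original wins overall and in every user group — no reversal.

No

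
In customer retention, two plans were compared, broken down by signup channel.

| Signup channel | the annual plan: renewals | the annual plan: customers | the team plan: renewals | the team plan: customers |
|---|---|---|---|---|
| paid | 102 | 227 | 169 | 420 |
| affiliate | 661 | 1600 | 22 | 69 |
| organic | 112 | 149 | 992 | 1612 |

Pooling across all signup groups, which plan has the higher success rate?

the team plan

Paid: the annual plan 102/227 = 44.9%, the team plan 169/420 = 40.2% → the annual plan
Affiliate: the annual plan 661/1600 = 41.3%, the team plan 22/69 = 31.9% → the annual plan
Organic: the annual plan 112/149 = 75.2%, the team plan 992/1612 = 61.5% → the annual plan
Overall: the annual plan 875/1976 = 44.3%, the team plan 1183/2101 = 56.3% → the team plan
(The annual plan wins every signup group but the team plan wins overall — the annual plan's customers skew toward the low-rate affiliate group.)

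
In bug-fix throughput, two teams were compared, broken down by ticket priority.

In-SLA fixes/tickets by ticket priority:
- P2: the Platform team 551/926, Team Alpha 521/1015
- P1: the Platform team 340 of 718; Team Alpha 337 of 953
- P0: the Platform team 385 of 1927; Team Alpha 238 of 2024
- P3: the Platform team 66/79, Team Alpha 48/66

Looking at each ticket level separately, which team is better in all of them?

P2: the Platform team 551/926 = 59.5%, Team Alpha 521/1015 = 51.3% → the Platform team
P1: the Platform team 340/718 = 47.4%, Team Alpha 337/953 = 35.4% → the Platform team
P0: the Platform team 385/1927 = 20.0%, Team Alpha 238/2024 = 11.8% → the Platform team
P3: the Platform team 66/79 = 83.5%, Team Alpha 48/66 = 72.7% → the Platform team
The Platform team has the higher rate in all 4 groups.

the Platform team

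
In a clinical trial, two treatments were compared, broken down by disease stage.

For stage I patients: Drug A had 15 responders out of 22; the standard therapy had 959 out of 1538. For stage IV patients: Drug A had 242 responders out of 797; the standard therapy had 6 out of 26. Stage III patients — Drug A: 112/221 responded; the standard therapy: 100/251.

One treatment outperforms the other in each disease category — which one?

Drug A

Stage I: Drug A 15/22 = 68.2%, the standard therapy 959/1538 = 62.4% → Drug A
Stage IV: Drug A 242/797 = 30.4%, the standard therapy 6/26 = 23.1% → Drug A
Stage III: Drug A 112/221 = 50.7%, the standard therapy 100/251 = 39.8% → Drug A
Drug A has the higher rate in all 3 groups.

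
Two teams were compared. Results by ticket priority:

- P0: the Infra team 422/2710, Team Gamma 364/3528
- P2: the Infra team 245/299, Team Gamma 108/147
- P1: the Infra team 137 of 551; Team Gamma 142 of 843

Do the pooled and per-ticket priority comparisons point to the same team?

P0: the Infra team 422/2710 = 15.6%, Team Gamma 364/3528 = 10.3% → the Infra team
P2: the Infra team 245/299 = 81.9%, Team Gamma 108/147 = 73.5% → the Infra team
P1: the Infra team 137/551 = 24.9%, Team Gamma 142/843 = 16.8% → the Infra team
Overall: the Infra team 804/3560 = 22.6%, Team Gamma 614/4518 = 13.6% → the Infra team
The Infra team wins overall and in every ticket group — no reversal.

Yes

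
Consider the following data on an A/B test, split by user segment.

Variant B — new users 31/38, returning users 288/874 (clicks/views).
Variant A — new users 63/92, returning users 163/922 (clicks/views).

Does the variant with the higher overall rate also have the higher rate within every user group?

New users: Variant B 31/38 = 81.6%, Variant A 63/92 = 68.5% → Variant B
Returning users: Variant B 288/874 = 33.0%, Variant A 163/922 = 17.7% → Variant B
Overall: Variant B 319/912 = 35.0%, Variant A 226/1014 = 22.3% → Variant B
Variant B wins overall and in every user group — no reversal.

Yes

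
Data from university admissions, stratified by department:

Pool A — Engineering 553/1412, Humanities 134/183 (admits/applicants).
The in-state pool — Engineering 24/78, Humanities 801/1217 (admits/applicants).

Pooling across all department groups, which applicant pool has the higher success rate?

the in-state pool

Engineering: Pool A 553/1412 = 39.2%, the in-state pool 24/78 = 30.8% → Pool A
Humanities: Pool A 134/183 = 73.2%, the in-state pool 801/1217 = 65.8% → Pool A
Overall: Pool A 687/1595 = 43.1%, the in-state pool 825/1295 = 63.7% → the in-state pool
(Pool A wins every department group but the in-state pool wins overall — Pool A's applicants skew toward the low-rate Engineering group.)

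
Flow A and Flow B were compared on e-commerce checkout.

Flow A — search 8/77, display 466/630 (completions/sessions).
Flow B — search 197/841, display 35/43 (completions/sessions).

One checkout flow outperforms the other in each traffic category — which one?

Search: Flow A 8/77 = 10.4%, Flow B 197/841 = 23.4% → Flow B
Display: Flow A 466/630 = 74.0%, Flow B 35/43 = 81.4% → Flow B
Flow B has the higher rate in both groups.

Flow B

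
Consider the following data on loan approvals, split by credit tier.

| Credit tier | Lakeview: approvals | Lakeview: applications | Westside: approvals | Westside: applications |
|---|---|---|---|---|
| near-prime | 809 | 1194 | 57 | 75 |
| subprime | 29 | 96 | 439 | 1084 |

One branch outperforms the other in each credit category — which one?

Near-prime: Lakeview 809/1194 = 67.8%, Westside 57/75 = 76.0% → Westside
Subprime: Lakeview 29/96 = 30.2%, Westside 439/1084 = 40.5% → Westside
Westside has the higher rate in both groups.

Westside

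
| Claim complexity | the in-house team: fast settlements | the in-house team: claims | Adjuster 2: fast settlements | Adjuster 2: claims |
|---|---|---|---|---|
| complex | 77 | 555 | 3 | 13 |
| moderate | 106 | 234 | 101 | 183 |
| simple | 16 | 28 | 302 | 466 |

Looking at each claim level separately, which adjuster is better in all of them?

Complex: the in-house team 77/555 = 13.9%, Adjuster 2 3/13 = 23.1% → Adjuster 2
Moderate: the in-house team 106/234 = 45.3%, Adjuster 2 101/183 = 55.2% → Adjuster 2
Simple: the in-house team 16/28 = 57.1%, Adjuster 2 302/466 = 64.8% → Adjuster 2
Adjuster 2 has the higher rate in all 3 groups.

Adjuster 2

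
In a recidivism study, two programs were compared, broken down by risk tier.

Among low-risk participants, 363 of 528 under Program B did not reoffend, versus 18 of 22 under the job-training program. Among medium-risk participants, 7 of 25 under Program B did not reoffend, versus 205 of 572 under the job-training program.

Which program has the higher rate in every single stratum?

the job-training program

Low-risk: Program B 363/528 = 68.8%, the job-training program 18/22 = 81.8% → the job-training program
Medium-risk: Program B 7/25 = 28.0%, the job-training program 205/572 = 35.8% → the job-training program
The job-training program has the higher rate in both groups.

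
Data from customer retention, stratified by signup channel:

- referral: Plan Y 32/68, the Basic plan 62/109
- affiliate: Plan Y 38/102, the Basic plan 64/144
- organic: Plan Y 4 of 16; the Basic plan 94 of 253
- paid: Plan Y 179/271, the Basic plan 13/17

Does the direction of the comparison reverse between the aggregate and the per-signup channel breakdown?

Referral: Plan Y 32/68 = 47.1%, the Basic plan 62/109 = 56.9% → the Basic plan
Affiliate: Plan Y 38/102 = 37.3%, the Basic plan 64/144 = 44.4% → the Basic plan
Organic: Plan Y 4/16 = 25.0%, the Basic plan 94/253 = 37.2% → the Basic plan
Paid: Plan Y 179/271 = 66.1%, the Basic plan 13/17 = 76.5% → the Basic plan
Overall: Plan Y 253/457 = 55.4%, the Basic plan 233/523 = 44.6% → Plan Y
The Basic plan wins each signup group but Plan Y wins overall — the comparison reverses. The Basic plan's customers skew toward organic, which has a lower base rate.

Yes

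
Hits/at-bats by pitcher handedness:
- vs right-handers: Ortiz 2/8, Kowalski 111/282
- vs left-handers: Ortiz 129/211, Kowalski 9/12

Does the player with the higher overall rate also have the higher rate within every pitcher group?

Vs right-handers: Ortiz 2/8 = 25.0%, Kowalski 111/282 = 39.4% → Kowalski
Vs left-handers: Ortiz 129/211 = 61.1%, Kowalski 9/12 = 75.0% → Kowalski
Overall: Ortiz 131/219 = 59.8%, Kowalski 120/294 = 40.8% → Ortiz
Kowalski wins each pitcher group but Ortiz wins overall — the comparison reverses. Kowalski's at-bats skew toward vs right-handers, which has a lower base rate.

No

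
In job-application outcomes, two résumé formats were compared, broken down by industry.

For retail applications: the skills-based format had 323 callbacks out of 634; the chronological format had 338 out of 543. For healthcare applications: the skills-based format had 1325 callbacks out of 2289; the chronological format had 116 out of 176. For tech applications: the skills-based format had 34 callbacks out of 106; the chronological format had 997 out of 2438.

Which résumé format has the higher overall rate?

the skills-based format

Retail: the skills-based format 323/634 = 50.9%, the chronological format 338/543 = 62.2% → the chronological format
Healthcare: the skills-based format 1325/2289 = 57.9%, the chronological format 116/176 = 65.9% → the chronological format
Tech: the skills-based format 34/106 = 32.1%, the chronological format 997/2438 = 40.9% → the chronological format
Overall: the skills-based format 1682/3029 = 55.5%, the chronological format 1451/3157 = 46.0% → the skills-based format
(The chronological format wins every industry group but the skills-based format wins overall — the chronological format's applications skew toward the low-rate tech group.)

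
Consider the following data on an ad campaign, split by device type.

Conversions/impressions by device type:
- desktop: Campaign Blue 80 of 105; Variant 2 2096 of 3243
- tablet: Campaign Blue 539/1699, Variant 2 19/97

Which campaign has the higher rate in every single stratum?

Campaign Blue

Desktop: Campaign Blue 80/105 = 76.2%, Variant 2 2096/3243 = 64.6% → Campaign Blue
Tablet: Campaign Blue 539/1699 = 31.7%, Variant 2 19/97 = 19.6% → Campaign Blue
Campaign Blue has the higher rate in both groups.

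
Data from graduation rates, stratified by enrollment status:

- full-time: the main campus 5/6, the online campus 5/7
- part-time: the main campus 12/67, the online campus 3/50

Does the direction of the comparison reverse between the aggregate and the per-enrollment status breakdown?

No

Full-time: the main campus 5/6 = 83.3%, the online campus 5/7 = 71.4% → the main campus
Part-time: the main campus 12/67 = 17.9%, the online campus 3/50 = 6.0% → the main campus
Overall: the main campus 17/73 = 23.3%, the online campus 8/57 = 14.0% → the main campus
The main campus wins overall and in every enrollment group — no reversal.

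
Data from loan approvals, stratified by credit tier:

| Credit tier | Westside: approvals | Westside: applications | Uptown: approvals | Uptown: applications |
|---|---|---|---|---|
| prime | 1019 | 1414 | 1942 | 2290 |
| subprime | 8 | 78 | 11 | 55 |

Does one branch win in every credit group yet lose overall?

No

Prime: Westside 1019/1414 = 72.1%, Uptown 1942/2290 = 84.8% → Uptown
Subprime: Westside 8/78 = 10.3%, Uptown 11/55 = 20.0% → Uptown
Overall: Westside 1027/1492 = 68.8%, Uptown 1953/2345 = 83.3% → Uptown
Uptown wins overall and in every credit group — no reversal.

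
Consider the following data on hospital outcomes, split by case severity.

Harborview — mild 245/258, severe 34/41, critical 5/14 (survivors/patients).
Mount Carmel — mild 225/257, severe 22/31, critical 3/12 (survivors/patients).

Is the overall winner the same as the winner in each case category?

Mild: Harborview 245/258 = 95.0%, Mount Carmel 225/257 = 87.5% → Harborview
Severe: Harborview 34/41 = 82.9%, Mount Carmel 22/31 = 71.0% → Harborview
Critical: Harborview 5/14 = 35.7%, Mount Carmel 3/12 = 25.0% → Harborview
Overall: Harborview 284/313 = 90.7%, Mount Carmel 250/300 = 83.3% → Harborview
Harborview wins overall and in every case group — no reversal.

Yes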